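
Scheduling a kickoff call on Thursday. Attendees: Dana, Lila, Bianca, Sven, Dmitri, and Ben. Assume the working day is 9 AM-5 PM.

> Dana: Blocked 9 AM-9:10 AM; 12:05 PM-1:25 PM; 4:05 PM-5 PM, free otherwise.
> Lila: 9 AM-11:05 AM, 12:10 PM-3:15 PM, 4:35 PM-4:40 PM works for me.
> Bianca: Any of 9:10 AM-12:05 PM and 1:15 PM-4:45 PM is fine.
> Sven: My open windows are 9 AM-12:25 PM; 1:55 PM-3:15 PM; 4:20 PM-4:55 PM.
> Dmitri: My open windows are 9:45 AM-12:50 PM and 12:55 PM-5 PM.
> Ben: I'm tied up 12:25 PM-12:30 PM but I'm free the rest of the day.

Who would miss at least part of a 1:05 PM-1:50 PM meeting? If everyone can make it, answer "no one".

Bianca, Dana, Sven

Dana free: 09:10-12:05, 13:25-16:05 (invert busy blocks within the working day).
Lila free: 09:00-11:05, 12:10-15:15, 16:35-16:40.
Bianca free: 09:10-12:05, 13:15-16:45.
Sven free: 09:00-12:25, 13:55-15:15, 16:20-16:55.
Dmitri free: 09:45-12:50, 12:55-17:00.
Ben free: 09:00-12:25, 12:30-17:00 (invert busy blocks within the working day).
Dana: not fully free for 13:05-13:50. Lila: free for 13:05-13:50. Bianca: not fully free for 13:05-13:50. Sven: not fully free for 13:05-13:50. Dmitri: free for 13:05-13:50. Ben: free for 13:05-13:50.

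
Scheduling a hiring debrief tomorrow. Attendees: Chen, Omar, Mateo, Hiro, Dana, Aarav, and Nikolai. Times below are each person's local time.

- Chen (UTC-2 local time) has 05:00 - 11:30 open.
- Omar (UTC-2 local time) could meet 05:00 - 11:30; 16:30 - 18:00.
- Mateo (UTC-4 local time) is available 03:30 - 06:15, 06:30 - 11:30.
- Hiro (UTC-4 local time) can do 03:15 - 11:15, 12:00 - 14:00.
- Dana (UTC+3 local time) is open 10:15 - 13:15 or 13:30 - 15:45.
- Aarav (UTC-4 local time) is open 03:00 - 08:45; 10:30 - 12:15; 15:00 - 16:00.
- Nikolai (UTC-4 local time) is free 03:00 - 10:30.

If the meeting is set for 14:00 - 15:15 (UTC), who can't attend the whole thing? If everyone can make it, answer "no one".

Aarav, Chen, Dana, Nikolai, Omar

Chen in UTC: 07:00-13:30 (add 2h to convert from UTC-2).
Omar in UTC: 07:00-13:30, 18:30-20:00 (add 2h to convert from UTC-2).
Mateo in UTC: 07:30-10:15, 10:30-15:30 (add 4h to convert from UTC-4).
Hiro in UTC: 07:15-15:15, 16:00-18:00 (add 4h to convert from UTC-4).
Dana in UTC: 07:15-10:15, 10:30-12:45 (subtract 3h to convert from UTC+3).
Aarav in UTC: 07:00-12:45, 14:30-16:15, 19:00-20:00 (add 4h to convert from UTC-4).
Nikolai in UTC: 07:00-14:30 (add 4h to convert from UTC-4).
Chen: not fully free for 14:00-15:15. Omar: not fully free for 14:00-15:15. Mateo: free for 14:00-15:15. Hiro: free for 14:00-15:15. Dana: not fully free for 14:00-15:15. Aarav: not fully free for 14:00-15:15. Nikolai: not fully free for 14:00-15:15.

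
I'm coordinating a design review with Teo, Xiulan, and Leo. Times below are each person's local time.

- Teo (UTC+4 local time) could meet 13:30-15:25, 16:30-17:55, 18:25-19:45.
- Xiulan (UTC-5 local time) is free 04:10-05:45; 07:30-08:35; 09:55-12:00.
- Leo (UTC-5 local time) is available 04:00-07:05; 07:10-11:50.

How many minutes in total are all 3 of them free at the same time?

Teo in UTC: 09:30-11:25, 12:30-13:55, 14:25-15:45 (subtract 4h to convert from UTC+4).
Xiulan in UTC: 09:10-10:45, 12:30-13:35, 14:55-17:00 (add 5h to convert from UTC-5).
Leo in UTC: 09:00-12:05, 12:10-16:50 (add 5h to convert from UTC-5).
Teo ∩ Xiulan: 09:30-10:45, 12:30-13:35, 14:55-15:45.
Teo ∩ Xiulan ∩ Leo: 09:30-10:45, 12:30-13:35, 14:55-15:45.
So the common availability across everyone is 09:30-10:45, 12:30-13:35, 14:55-15:45.
Summing the common windows: 75 + 65 + 50 = 190 minutes.

190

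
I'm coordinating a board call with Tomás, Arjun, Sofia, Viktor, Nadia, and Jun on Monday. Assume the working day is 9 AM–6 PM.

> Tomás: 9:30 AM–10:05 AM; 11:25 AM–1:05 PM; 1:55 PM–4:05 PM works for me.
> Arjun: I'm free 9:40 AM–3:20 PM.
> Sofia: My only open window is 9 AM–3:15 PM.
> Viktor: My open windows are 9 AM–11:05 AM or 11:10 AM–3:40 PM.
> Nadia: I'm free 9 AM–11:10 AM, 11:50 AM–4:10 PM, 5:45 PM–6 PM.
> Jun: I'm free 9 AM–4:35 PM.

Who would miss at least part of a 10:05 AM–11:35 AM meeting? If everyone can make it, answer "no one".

Tomás: not fully free for 10:05-11:35. Arjun: free for 10:05-11:35. Sofia: free for 10:05-11:35. Viktor: not fully free for 10:05-11:35. Nadia: not fully free for 10:05-11:35. Jun: free for 10:05-11:35.

Nadia, Tomás, Viktor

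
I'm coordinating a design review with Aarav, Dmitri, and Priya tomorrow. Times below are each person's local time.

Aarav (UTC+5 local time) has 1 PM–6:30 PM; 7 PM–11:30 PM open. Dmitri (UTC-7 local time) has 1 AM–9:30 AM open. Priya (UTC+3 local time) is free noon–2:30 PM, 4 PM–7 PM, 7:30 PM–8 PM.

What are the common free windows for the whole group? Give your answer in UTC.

09:00-11:30, 13:00-13:30, 14:00-16:00

Aarav in UTC: 08:00-13:30, 14:00-18:30 (subtract 5h to convert from UTC+5).
Dmitri in UTC: 08:00-16:30 (add 7h to convert from UTC-7).
Priya in UTC: 09:00-11:30, 13:00-16:00, 16:30-17:00 (subtract 3h to convert from UTC+3).
Aarav ∩ Dmitri: 08:00-13:30, 14:00-16:30.
Aarav ∩ Dmitri ∩ Priya: 09:00-11:30, 13:00-13:30, 14:00-16:00.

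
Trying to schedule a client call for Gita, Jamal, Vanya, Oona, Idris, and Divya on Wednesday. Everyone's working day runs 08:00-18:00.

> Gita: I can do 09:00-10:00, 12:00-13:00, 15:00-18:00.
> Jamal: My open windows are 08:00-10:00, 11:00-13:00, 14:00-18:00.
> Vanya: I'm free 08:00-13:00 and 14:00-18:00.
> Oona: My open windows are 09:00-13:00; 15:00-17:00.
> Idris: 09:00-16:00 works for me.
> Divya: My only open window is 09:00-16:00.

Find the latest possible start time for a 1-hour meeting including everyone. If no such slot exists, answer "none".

Gita ∩ Jamal: 09:00-10:00, 12:00-13:00, 15:00-18:00.
Gita ∩ Jamal ∩ Vanya: 09:00-10:00, 12:00-13:00, 15:00-18:00.
Gita ∩ Jamal ∩ Vanya ∩ Oona: 09:00-10:00, 12:00-13:00, 15:00-17:00.
Gita ∩ Jamal ∩ Vanya ∩ Oona ∩ Idris: 09:00-10:00, 12:00-13:00, 15:00-16:00.
Gita ∩ Jamal ∩ Vanya ∩ Oona ∩ Idris ∩ Divya: 09:00-10:00, 12:00-13:00, 15:00-16:00.
The last common window of at least 60 minutes is 15:00-16:00; a 60-minute meeting can start as late as 15:00 and still end by 16:00.

15:00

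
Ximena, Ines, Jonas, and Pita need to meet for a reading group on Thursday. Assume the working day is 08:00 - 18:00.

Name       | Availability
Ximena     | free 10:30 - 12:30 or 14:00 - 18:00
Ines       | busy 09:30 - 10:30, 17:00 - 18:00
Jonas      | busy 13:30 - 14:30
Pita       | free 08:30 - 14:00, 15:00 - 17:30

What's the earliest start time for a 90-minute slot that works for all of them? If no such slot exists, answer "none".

Ximena free: 10:30-12:30, 14:00-18:00.
Ines free: 08:00-09:30, 10:30-17:00 (invert busy blocks within the working day).
Jonas free: 08:00-13:30, 14:30-18:00 (invert busy blocks within the working day).
Pita free: 08:30-14:00, 15:00-17:30.
Ximena ∩ Ines: 10:30-12:30, 14:00-17:00.
Ximena ∩ Ines ∩ Jonas: 10:30-12:30, 14:30-17:00.
Ximena ∩ Ines ∩ Jonas ∩ Pita: 10:30-12:30, 15:00-17:00.
The first common window of at least 90 minutes is 10:30-12:30, so the earliest start is 10:30.

10:30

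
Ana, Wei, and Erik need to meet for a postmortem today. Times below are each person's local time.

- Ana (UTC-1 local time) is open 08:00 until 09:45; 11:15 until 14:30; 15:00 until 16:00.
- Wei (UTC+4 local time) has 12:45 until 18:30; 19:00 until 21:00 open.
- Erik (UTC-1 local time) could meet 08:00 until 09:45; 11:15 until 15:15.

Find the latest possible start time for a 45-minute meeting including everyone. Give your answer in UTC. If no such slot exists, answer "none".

13:45

Ana in UTC: 09:00-10:45, 12:15-15:30, 16:00-17:00 (add 1h to convert from UTC-1).
Wei in UTC: 08:45-14:30, 15:00-17:00 (subtract 4h to convert from UTC+4).
Erik in UTC: 09:00-10:45, 12:15-16:15 (add 1h to convert from UTC-1).
Ana ∩ Wei: 09:00-10:45, 12:15-14:30, 15:00-15:30, 16:00-17:00.
Ana ∩ Wei ∩ Erik: 09:00-10:45, 12:15-14:30, 15:00-15:30, 16:00-16:15.
The last common window of at least 45 minutes is 12:15-14:30; a 45-minute meeting can start as late as 13:45 and still end by 14:30.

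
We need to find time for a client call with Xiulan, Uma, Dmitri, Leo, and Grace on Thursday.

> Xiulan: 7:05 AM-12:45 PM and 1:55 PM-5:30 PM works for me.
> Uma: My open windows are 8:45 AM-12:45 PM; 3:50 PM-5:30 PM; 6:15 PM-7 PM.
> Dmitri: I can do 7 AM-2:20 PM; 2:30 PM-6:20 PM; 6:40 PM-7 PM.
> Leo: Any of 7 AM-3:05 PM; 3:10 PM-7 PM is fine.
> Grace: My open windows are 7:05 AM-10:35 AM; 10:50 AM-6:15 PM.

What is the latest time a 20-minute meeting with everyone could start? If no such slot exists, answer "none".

17:10

Xiulan ∩ Uma: 08:45-12:45, 15:50-17:30.
Xiulan ∩ Uma ∩ Dmitri: 08:45-12:45, 15:50-17:30.
Xiulan ∩ Uma ∩ Dmitri ∩ Leo: 08:45-12:45, 15:50-17:30.
Xiulan ∩ Uma ∩ Dmitri ∩ Leo ∩ Grace: 08:45-10:35, 10:50-12:45, 15:50-17:30.
The last common window of at least 20 minutes is 15:50-17:30; a 20-minute meeting can start as late as 17:10 and still end by 17:30.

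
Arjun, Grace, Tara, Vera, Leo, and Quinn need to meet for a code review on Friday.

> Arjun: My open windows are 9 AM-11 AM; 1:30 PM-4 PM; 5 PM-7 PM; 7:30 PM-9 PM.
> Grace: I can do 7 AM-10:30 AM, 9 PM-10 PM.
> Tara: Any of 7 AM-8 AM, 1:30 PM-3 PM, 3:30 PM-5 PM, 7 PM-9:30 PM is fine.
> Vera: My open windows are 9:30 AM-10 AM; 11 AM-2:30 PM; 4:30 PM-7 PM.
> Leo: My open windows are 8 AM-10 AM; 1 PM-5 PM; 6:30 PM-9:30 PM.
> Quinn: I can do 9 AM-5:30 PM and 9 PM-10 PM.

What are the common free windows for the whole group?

none

Arjun ∩ Grace: 09:00-10:30.
Arjun ∩ Grace ∩ Tara: ∅.
Arjun ∩ Grace ∩ Tara ∩ Vera: ∅.
Arjun ∩ Grace ∩ Tara ∩ Vera ∩ Leo: ∅.
Arjun ∩ Grace ∩ Tara ∩ Vera ∩ Leo ∩ Quinn: ∅.
There is no time when everyone is free.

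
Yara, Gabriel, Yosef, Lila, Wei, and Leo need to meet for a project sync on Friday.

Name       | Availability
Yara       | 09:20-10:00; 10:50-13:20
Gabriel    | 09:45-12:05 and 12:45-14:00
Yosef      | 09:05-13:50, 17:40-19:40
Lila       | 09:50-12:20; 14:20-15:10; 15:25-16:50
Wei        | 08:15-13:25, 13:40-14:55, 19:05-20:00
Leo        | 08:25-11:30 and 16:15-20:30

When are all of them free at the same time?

Yara ∩ Gabriel: 09:45-10:00, 10:50-12:05, 12:45-13:20.
Yara ∩ Gabriel ∩ Yosef: 09:45-10:00, 10:50-12:05, 12:45-13:20.
Yara ∩ Gabriel ∩ Yosef ∩ Lila: 09:50-10:00, 10:50-12:05.
Yara ∩ Gabriel ∩ Yosef ∩ Lila ∩ Wei: 09:50-10:00, 10:50-12:05.
Yara ∩ Gabriel ∩ Yosef ∩ Lila ∩ Wei ∩ Leo: 09:50-10:00, 10:50-11:30.
So the common availability across everyone is 09:50-10:00, 10:50-11:30.

09:50-10:00, 10:50-11:30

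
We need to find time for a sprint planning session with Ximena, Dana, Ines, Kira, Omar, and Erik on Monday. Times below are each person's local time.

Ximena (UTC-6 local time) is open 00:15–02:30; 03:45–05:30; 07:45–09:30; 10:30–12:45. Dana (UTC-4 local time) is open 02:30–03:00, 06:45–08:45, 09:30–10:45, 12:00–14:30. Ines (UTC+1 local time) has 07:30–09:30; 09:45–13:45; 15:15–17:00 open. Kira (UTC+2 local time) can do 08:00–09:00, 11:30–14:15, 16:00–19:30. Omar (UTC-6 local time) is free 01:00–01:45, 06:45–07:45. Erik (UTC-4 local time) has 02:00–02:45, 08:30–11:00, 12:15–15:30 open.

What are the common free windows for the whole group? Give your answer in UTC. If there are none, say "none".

none

Ximena in UTC: 06:15-08:30, 09:45-11:30, 13:45-15:30, 16:30-18:45 (add 6h to convert from UTC-6).
Dana in UTC: 06:30-07:00, 10:45-12:45, 13:30-14:45, 16:00-18:30 (add 4h to convert from UTC-4).
Ines in UTC: 06:30-08:30, 08:45-12:45, 14:15-16:00 (subtract 1h to convert from UTC+1).
Kira in UTC: 06:00-07:00, 09:30-12:15, 14:00-17:30 (subtract 2h to convert from UTC+2).
Omar in UTC: 07:00-07:45, 12:45-13:45 (add 6h to convert from UTC-6).
Erik in UTC: 06:00-06:45, 12:30-15:00, 16:15-19:30 (add 4h to convert from UTC-4).
Ximena ∩ Dana: 06:30-07:00, 10:45-11:30, 13:45-14:45, 16:30-18:30.
Ximena ∩ Dana ∩ Ines: 06:30-07:00, 10:45-11:30, 14:15-14:45.
Ximena ∩ Dana ∩ Ines ∩ Kira: 06:30-07:00, 10:45-11:30, 14:15-14:45.
Ximena ∩ Dana ∩ Ines ∩ Kira ∩ Omar: ∅.
Ximena ∩ Dana ∩ Ines ∩ Kira ∩ Omar ∩ Erik: ∅.
There is no time when everyone is free.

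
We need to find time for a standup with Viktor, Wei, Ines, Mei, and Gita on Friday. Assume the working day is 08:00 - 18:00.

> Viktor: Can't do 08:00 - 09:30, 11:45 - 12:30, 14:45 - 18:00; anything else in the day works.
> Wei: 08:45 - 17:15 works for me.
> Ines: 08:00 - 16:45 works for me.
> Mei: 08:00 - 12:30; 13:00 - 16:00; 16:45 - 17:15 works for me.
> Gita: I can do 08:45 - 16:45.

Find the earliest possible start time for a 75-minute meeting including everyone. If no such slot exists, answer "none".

Viktor free: 09:30-11:45, 12:30-14:45 (invert busy blocks within the working day).
Wei free: 08:45-17:15.
Ines free: 08:00-16:45.
Mei free: 08:00-12:30, 13:00-16:00, 16:45-17:15.
Gita free: 08:45-16:45.
Viktor ∩ Wei: 09:30-11:45, 12:30-14:45.
Viktor ∩ Wei ∩ Ines: 09:30-11:45, 12:30-14:45.
Viktor ∩ Wei ∩ Ines ∩ Mei: 09:30-11:45, 13:00-14:45.
Viktor ∩ Wei ∩ Ines ∩ Mei ∩ Gita: 09:30-11:45, 13:00-14:45.
The first common window of at least 75 minutes is 09:30-11:45, so the earliest start is 09:30.

09:30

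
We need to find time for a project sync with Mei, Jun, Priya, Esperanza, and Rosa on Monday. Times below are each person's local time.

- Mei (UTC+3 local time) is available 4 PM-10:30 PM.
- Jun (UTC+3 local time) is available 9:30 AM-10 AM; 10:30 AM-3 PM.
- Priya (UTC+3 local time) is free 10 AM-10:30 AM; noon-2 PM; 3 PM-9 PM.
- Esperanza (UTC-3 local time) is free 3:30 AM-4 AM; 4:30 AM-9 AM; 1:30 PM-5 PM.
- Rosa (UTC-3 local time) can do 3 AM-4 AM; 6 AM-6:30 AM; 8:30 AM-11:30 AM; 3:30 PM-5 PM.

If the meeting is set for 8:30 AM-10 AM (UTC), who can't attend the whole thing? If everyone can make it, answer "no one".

Mei in UTC: 13:00-19:30 (subtract 3h to convert from UTC+3).
Jun in UTC: 06:30-07:00, 07:30-12:00 (subtract 3h to convert from UTC+3).
Priya in UTC: 07:00-07:30, 09:00-11:00, 12:00-18:00 (subtract 3h to convert from UTC+3).
Esperanza in UTC: 06:30-07:00, 07:30-12:00, 16:30-20:00 (add 3h to convert from UTC-3).
Rosa in UTC: 06:00-07:00, 09:00-09:30, 11:30-14:30, 18:30-20:00 (add 3h to convert from UTC-3).
Mei: not fully free for 08:30-10:00. Jun: free for 08:30-10:00. Priya: not fully free for 08:30-10:00. Esperanza: free for 08:30-10:00. Rosa: not fully free for 08:30-10:00.

Mei, Priya, Rosa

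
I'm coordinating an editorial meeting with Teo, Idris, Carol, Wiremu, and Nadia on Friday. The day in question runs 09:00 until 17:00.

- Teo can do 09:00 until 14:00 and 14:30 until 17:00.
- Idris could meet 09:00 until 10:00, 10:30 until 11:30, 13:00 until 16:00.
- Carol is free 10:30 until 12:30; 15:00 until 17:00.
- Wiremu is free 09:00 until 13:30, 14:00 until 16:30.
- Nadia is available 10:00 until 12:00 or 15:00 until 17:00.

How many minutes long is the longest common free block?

Teo ∩ Idris: 09:00-10:00, 10:30-11:30, 13:00-14:00, 14:30-16:00.
Teo ∩ Idris ∩ Carol: 10:30-11:30, 15:00-16:00.
Teo ∩ Idris ∩ Carol ∩ Wiremu: 10:30-11:30, 15:00-16:00.
Teo ∩ Idris ∩ Carol ∩ Wiremu ∩ Nadia: 10:30-11:30, 15:00-16:00.
The longest is 10:30-11:30 at 60 minutes.

60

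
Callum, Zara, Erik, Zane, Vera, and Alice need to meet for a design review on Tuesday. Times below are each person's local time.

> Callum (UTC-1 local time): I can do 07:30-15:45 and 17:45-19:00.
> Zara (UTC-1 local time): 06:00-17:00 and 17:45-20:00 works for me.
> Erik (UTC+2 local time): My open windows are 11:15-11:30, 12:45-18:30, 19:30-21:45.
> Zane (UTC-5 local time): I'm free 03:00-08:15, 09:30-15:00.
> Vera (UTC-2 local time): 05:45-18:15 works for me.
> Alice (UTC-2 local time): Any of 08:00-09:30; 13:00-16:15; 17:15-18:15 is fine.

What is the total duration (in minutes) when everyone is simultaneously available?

Callum in UTC: 08:30-16:45, 18:45-20:00 (add 1h to convert from UTC-1).
Zara in UTC: 07:00-18:00, 18:45-21:00 (add 1h to convert from UTC-1).
Erik in UTC: 09:15-09:30, 10:45-16:30, 17:30-19:45 (subtract 2h to convert from UTC+2).
Zane in UTC: 08:00-13:15, 14:30-20:00 (add 5h to convert from UTC-5).
Vera in UTC: 07:45-20:15 (add 2h to convert from UTC-2).
Alice in UTC: 10:00-11:30, 15:00-18:15, 19:15-20:15 (add 2h to convert from UTC-2).
Callum ∩ Zara: 08:30-16:45, 18:45-20:00.
Callum ∩ Zara ∩ Erik: 09:15-09:30, 10:45-16:30, 18:45-19:45.
Callum ∩ Zara ∩ Erik ∩ Zane: 09:15-09:30, 10:45-13:15, 14:30-16:30, 18:45-19:45.
Callum ∩ Zara ∩ Erik ∩ Zane ∩ Vera: 09:15-09:30, 10:45-13:15, 14:30-16:30, 18:45-19:45.
Callum ∩ Zara ∩ Erik ∩ Zane ∩ Vera ∩ Alice: 10:45-11:30, 15:00-16:30, 19:15-19:45.
Summing the common windows: 45 + 90 + 30 = 165 minutes.

165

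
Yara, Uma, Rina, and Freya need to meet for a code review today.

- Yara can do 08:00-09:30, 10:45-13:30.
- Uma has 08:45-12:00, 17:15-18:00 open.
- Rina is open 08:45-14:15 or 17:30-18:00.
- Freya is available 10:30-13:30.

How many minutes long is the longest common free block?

Yara ∩ Uma: 08:45-09:30, 10:45-12:00.
Yara ∩ Uma ∩ Rina: 08:45-09:30, 10:45-12:00.
Yara ∩ Uma ∩ Rina ∩ Freya: 10:45-12:00.
The longest is 10:45-12:00 at 75 minutes.

75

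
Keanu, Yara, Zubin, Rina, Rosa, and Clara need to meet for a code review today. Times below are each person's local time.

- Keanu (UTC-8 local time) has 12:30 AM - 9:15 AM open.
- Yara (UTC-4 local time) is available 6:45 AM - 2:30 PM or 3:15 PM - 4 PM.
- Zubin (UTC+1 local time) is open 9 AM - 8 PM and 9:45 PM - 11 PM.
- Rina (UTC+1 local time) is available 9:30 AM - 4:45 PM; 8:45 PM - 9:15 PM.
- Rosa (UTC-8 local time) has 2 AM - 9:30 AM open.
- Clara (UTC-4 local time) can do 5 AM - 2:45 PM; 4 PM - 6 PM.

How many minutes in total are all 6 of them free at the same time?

300

Keanu in UTC: 08:30-17:15 (add 8h to convert from UTC-8).
Yara in UTC: 10:45-18:30, 19:15-20:00 (add 4h to convert from UTC-4).
Zubin in UTC: 08:00-19:00, 20:45-22:00 (subtract 1h to convert from UTC+1).
Rina in UTC: 08:30-15:45, 19:45-20:15 (subtract 1h to convert from UTC+1).
Rosa in UTC: 10:00-17:30 (add 8h to convert from UTC-8).
Clara in UTC: 09:00-18:45, 20:00-22:00 (add 4h to convert from UTC-4).
Keanu ∩ Yara: 10:45-17:15.
Keanu ∩ Yara ∩ Zubin: 10:45-17:15.
Keanu ∩ Yara ∩ Zubin ∩ Rina: 10:45-15:45.
Keanu ∩ Yara ∩ Zubin ∩ Rina ∩ Rosa: 10:45-15:45.
Keanu ∩ Yara ∩ Zubin ∩ Rina ∩ Rosa ∩ Clara: 10:45-15:45.
That's a single block of 300 minutes.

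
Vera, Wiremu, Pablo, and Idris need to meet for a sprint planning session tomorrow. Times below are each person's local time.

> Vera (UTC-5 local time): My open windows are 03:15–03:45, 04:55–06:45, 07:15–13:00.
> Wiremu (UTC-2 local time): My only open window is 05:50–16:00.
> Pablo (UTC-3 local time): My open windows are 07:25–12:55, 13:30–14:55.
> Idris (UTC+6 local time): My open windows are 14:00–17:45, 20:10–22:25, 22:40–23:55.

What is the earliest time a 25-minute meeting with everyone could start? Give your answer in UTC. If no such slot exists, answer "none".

10:25

Vera in UTC: 08:15-08:45, 09:55-11:45, 12:15-18:00 (add 5h to convert from UTC-5).
Wiremu in UTC: 07:50-18:00 (add 2h to convert from UTC-2).
Pablo in UTC: 10:25-15:55, 16:30-17:55 (add 3h to convert from UTC-3).
Idris in UTC: 08:00-11:45, 14:10-16:25, 16:40-17:55 (subtract 6h to convert from UTC+6).
Vera ∩ Wiremu: 08:15-08:45, 09:55-11:45, 12:15-18:00.
Vera ∩ Wiremu ∩ Pablo: 10:25-11:45, 12:15-15:55, 16:30-17:55.
Vera ∩ Wiremu ∩ Pablo ∩ Idris: 10:25-11:45, 14:10-15:55, 16:40-17:55.
The first common window of at least 25 minutes is 10:25-11:45, so the earliest start is 10:25.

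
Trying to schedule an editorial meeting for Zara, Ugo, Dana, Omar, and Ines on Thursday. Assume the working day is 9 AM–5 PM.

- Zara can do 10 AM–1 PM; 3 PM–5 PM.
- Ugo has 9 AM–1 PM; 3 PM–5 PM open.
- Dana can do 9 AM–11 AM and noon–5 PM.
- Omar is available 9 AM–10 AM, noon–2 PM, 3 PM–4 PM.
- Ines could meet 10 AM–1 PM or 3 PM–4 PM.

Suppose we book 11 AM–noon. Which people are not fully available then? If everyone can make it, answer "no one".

Dana, Omar

Zara: free for 11:00-12:00. Ugo: free for 11:00-12:00. Dana: not fully free for 11:00-12:00. Omar: not fully free for 11:00-12:00. Ines: free for 11:00-12:00.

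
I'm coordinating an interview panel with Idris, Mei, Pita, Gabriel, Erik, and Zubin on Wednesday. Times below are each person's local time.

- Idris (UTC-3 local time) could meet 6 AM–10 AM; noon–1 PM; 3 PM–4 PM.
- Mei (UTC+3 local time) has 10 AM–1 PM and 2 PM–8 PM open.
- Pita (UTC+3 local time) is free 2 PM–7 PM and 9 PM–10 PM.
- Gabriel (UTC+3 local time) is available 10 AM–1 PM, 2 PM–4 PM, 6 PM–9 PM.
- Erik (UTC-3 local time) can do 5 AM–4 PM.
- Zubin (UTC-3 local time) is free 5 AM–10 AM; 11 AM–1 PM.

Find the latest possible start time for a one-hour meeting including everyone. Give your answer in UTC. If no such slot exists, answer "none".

15:00

Idris in UTC: 09:00-13:00, 15:00-16:00, 18:00-19:00 (add 3h to convert from UTC-3).
Mei in UTC: 07:00-10:00, 11:00-17:00 (subtract 3h to convert from UTC+3).
Pita in UTC: 11:00-16:00, 18:00-19:00 (subtract 3h to convert from UTC+3).
Gabriel in UTC: 07:00-10:00, 11:00-13:00, 15:00-18:00 (subtract 3h to convert from UTC+3).
Erik in UTC: 08:00-19:00 (add 3h to convert from UTC-3).
Zubin in UTC: 08:00-13:00, 14:00-16:00 (add 3h to convert from UTC-3).
Idris ∩ Mei: 09:00-10:00, 11:00-13:00, 15:00-16:00.
Idris ∩ Mei ∩ Pita: 11:00-13:00, 15:00-16:00.
Idris ∩ Mei ∩ Pita ∩ Gabriel: 11:00-13:00, 15:00-16:00.
Idris ∩ Mei ∩ Pita ∩ Gabriel ∩ Erik: 11:00-13:00, 15:00-16:00.
Idris ∩ Mei ∩ Pita ∩ Gabriel ∩ Erik ∩ Zubin: 11:00-13:00, 15:00-16:00.
The last common window of at least 60 minutes is 15:00-16:00; a 60-minute meeting can start as late as 15:00 and still end by 16:00.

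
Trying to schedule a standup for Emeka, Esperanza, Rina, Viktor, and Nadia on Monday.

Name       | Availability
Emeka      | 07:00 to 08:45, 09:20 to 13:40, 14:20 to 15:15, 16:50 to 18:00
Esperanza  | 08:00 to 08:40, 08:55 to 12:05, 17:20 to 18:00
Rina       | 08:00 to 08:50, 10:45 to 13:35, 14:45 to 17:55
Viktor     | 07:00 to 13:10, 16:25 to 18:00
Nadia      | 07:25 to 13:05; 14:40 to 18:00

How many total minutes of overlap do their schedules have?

Emeka ∩ Esperanza: 08:00-08:40, 09:20-12:05, 17:20-18:00.
Emeka ∩ Esperanza ∩ Rina: 08:00-08:40, 10:45-12:05, 17:20-17:55.
Emeka ∩ Esperanza ∩ Rina ∩ Viktor: 08:00-08:40, 10:45-12:05, 17:20-17:55.
Emeka ∩ Esperanza ∩ Rina ∩ Viktor ∩ Nadia: 08:00-08:40, 10:45-12:05, 17:20-17:55.
Summing the common windows: 40 + 80 + 35 = 155 minutes.

155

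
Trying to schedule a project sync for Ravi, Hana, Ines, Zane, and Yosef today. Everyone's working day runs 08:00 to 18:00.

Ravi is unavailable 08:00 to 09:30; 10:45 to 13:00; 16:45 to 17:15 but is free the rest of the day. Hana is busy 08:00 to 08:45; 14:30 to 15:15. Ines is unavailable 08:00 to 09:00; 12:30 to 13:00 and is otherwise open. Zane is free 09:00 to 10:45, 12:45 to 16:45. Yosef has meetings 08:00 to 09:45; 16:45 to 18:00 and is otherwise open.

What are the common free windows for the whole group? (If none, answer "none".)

Ravi free: 09:30-10:45, 13:00-16:45, 17:15-18:00 (invert busy blocks within the working day).
Hana free: 08:45-14:30, 15:15-18:00 (invert busy blocks within the working day).
Ines free: 09:00-12:30, 13:00-18:00 (invert busy blocks within the working day).
Zane free: 09:00-10:45, 12:45-16:45.
Yosef free: 09:45-16:45 (invert busy blocks within the working day).
Ravi ∩ Hana: 09:30-10:45, 13:00-14:30, 15:15-16:45, 17:15-18:00.
Ravi ∩ Hana ∩ Ines: 09:30-10:45, 13:00-14:30, 15:15-16:45, 17:15-18:00.
Ravi ∩ Hana ∩ Ines ∩ Zane: 09:30-10:45, 13:00-14:30, 15:15-16:45.
Ravi ∩ Hana ∩ Ines ∩ Zane ∩ Yosef: 09:45-10:45, 13:00-14:30, 15:15-16:45.

09:45-10:45, 13:00-14:30, 15:15-16:45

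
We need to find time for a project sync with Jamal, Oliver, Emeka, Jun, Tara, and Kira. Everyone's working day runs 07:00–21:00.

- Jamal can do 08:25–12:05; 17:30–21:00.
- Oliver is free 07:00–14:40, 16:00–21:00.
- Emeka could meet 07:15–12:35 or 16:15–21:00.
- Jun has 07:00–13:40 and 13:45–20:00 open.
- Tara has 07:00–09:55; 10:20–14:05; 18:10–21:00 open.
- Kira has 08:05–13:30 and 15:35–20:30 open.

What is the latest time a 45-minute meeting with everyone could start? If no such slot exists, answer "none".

Jamal ∩ Oliver: 08:25-12:05, 17:30-21:00.
Jamal ∩ Oliver ∩ Emeka: 08:25-12:05, 17:30-21:00.
Jamal ∩ Oliver ∩ Emeka ∩ Jun: 08:25-12:05, 17:30-20:00.
Jamal ∩ Oliver ∩ Emeka ∩ Jun ∩ Tara: 08:25-09:55, 10:20-12:05, 18:10-20:00.
Jamal ∩ Oliver ∩ Emeka ∩ Jun ∩ Tara ∩ Kira: 08:25-09:55, 10:20-12:05, 18:10-20:00.
The last common window of at least 45 minutes is 18:10-20:00; a 45-minute meeting can start as late as 19:15 and still end by 20:00.

19:15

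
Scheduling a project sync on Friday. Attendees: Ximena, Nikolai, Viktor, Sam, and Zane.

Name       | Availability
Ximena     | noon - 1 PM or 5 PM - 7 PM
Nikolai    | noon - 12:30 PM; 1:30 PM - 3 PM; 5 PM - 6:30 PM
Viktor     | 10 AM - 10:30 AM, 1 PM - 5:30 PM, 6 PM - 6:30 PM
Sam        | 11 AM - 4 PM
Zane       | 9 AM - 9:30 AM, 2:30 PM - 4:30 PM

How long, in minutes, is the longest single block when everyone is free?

0

Ximena ∩ Nikolai: 12:00-12:30, 17:00-18:30.
Ximena ∩ Nikolai ∩ Viktor: 17:00-17:30, 18:00-18:30.
Ximena ∩ Nikolai ∩ Viktor ∩ Sam: ∅.
Ximena ∩ Nikolai ∩ Viktor ∩ Sam ∩ Zane: ∅.
There is no time when everyone is free.
No common window exists, so the longest block is 0 minutes.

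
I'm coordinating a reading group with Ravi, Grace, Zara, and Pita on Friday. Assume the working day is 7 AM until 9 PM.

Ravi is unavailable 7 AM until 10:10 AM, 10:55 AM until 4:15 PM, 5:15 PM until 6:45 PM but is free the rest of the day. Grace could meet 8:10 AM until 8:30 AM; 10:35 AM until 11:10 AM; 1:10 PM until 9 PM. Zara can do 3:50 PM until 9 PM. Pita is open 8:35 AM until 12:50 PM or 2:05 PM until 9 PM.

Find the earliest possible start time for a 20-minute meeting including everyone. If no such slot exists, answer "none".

16:15

Ravi free: 10:10-10:55, 16:15-17:15, 18:45-21:00 (invert busy blocks within the working day).
Grace free: 08:10-08:30, 10:35-11:10, 13:10-21:00.
Zara free: 15:50-21:00.
Pita free: 08:35-12:50, 14:05-21:00.
Ravi ∩ Grace: 10:35-10:55, 16:15-17:15, 18:45-21:00.
Ravi ∩ Grace ∩ Zara: 16:15-17:15, 18:45-21:00.
Ravi ∩ Grace ∩ Zara ∩ Pita: 16:15-17:15, 18:45-21:00.
The first common window of at least 20 minutes is 16:15-17:15, so the earliest start is 16:15.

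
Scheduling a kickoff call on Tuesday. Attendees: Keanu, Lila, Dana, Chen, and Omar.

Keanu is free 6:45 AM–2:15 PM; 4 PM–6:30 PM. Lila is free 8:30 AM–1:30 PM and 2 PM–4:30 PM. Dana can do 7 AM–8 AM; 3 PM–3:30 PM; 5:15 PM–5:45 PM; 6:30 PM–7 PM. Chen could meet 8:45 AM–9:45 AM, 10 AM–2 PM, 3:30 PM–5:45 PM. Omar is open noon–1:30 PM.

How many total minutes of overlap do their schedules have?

Keanu ∩ Lila: 08:30-13:30, 14:00-14:15, 16:00-16:30.
Keanu ∩ Lila ∩ Dana: ∅.
Keanu ∩ Lila ∩ Dana ∩ Chen: ∅.
Keanu ∩ Lila ∩ Dana ∩ Chen ∩ Omar: ∅.
There is no time when everyone is free.
There is no common window, so the total is 0 minutes.

0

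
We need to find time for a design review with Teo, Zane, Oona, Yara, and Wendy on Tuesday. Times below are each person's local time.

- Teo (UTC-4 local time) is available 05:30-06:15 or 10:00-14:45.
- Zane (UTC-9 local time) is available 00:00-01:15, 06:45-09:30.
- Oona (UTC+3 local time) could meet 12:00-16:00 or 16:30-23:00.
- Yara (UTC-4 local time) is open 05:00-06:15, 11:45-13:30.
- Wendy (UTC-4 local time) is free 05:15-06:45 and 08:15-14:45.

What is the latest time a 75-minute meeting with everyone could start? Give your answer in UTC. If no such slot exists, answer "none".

16:15

Teo in UTC: 09:30-10:15, 14:00-18:45 (add 4h to convert from UTC-4).
Zane in UTC: 09:00-10:15, 15:45-18:30 (add 9h to convert from UTC-9).
Oona in UTC: 09:00-13:00, 13:30-20:00 (subtract 3h to convert from UTC+3).
Yara in UTC: 09:00-10:15, 15:45-17:30 (add 4h to convert from UTC-4).
Wendy in UTC: 09:15-10:45, 12:15-18:45 (add 4h to convert from UTC-4).
Teo ∩ Zane: 09:30-10:15, 15:45-18:30.
Teo ∩ Zane ∩ Oona: 09:30-10:15, 15:45-18:30.
Teo ∩ Zane ∩ Oona ∩ Yara: 09:30-10:15, 15:45-17:30.
Teo ∩ Zane ∩ Oona ∩ Yara ∩ Wendy: 09:30-10:15, 15:45-17:30.
Those are the intersection windows.
The last common window of at least 75 minutes is 15:45-17:30; a 75-minute meeting can start as late as 16:15 and still end by 17:30.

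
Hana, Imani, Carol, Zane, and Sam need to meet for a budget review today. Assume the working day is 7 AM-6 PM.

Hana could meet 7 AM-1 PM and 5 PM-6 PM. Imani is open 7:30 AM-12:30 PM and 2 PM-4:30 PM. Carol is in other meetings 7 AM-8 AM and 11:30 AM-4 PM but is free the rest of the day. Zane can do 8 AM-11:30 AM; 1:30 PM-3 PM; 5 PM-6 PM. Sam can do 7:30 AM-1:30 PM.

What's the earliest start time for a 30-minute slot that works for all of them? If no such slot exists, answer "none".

Hana free: 07:00-13:00, 17:00-18:00.
Imani free: 07:30-12:30, 14:00-16:30.
Carol free: 08:00-11:30, 16:00-18:00 (invert busy blocks within the working day).
Zane free: 08:00-11:30, 13:30-15:00, 17:00-18:00.
Sam free: 07:30-13:30.
Hana ∩ Imani: 07:30-12:30.
Hana ∩ Imani ∩ Carol: 08:00-11:30.
Hana ∩ Imani ∩ Carol ∩ Zane: 08:00-11:30.
Hana ∩ Imani ∩ Carol ∩ Zane ∩ Sam: 08:00-11:30.
The first common window of at least 30 minutes is 08:00-11:30, so the earliest start is 08:00.

08:00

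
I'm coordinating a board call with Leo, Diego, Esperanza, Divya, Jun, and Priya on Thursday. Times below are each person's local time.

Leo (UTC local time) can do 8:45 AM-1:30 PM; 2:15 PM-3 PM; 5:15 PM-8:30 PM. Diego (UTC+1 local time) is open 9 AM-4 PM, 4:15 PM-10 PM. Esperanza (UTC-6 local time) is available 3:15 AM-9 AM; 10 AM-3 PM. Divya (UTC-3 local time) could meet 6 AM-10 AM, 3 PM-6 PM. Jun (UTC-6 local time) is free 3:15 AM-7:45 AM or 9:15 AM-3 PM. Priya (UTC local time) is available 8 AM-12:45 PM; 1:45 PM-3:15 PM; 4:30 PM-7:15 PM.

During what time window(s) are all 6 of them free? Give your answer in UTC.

09:15-12:45, 18:00-19:15

Leo in UTC: 08:45-13:30, 14:15-15:00, 17:15-20:30.
Diego in UTC: 08:00-15:00, 15:15-21:00 (subtract 1h to convert from UTC+1).
Esperanza in UTC: 09:15-15:00, 16:00-21:00 (add 6h to convert from UTC-6).
Divya in UTC: 09:00-13:00, 18:00-21:00 (add 3h to convert from UTC-3).
Jun in UTC: 09:15-13:45, 15:15-21:00 (add 6h to convert from UTC-6).
Priya in UTC: 08:00-12:45, 13:45-15:15, 16:30-19:15.
Leo ∩ Diego: 08:45-13:30, 14:15-15:00, 17:15-20:30.
Leo ∩ Diego ∩ Esperanza: 09:15-13:30, 14:15-15:00, 17:15-20:30.
Leo ∩ Diego ∩ Esperanza ∩ Divya: 09:15-13:00, 18:00-20:30.
Leo ∩ Diego ∩ Esperanza ∩ Divya ∩ Jun: 09:15-13:00, 18:00-20:30.
Leo ∩ Diego ∩ Esperanza ∩ Divya ∩ Jun ∩ Priya: 09:15-12:45, 18:00-19:15.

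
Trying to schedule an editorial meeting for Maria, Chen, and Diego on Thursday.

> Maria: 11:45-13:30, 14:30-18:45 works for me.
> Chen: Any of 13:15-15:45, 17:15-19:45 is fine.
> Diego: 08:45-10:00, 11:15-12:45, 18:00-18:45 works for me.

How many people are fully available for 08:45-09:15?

Diego can make the full 08:45-09:15 slot — that's 1.

1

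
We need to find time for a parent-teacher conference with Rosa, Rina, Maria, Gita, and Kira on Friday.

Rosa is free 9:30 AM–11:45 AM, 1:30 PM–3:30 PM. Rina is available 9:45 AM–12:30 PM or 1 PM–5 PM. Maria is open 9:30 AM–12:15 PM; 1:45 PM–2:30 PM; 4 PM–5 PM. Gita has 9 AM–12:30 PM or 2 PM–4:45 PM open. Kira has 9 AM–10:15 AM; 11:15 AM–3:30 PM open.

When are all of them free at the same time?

Rosa ∩ Rina: 09:45-11:45, 13:30-15:30.
Rosa ∩ Rina ∩ Maria: 09:45-11:45, 13:45-14:30.
Rosa ∩ Rina ∩ Maria ∩ Gita: 09:45-11:45, 14:00-14:30.
Rosa ∩ Rina ∩ Maria ∩ Gita ∩ Kira: 09:45-10:15, 11:15-11:45, 14:00-14:30.

09:45-10:15, 11:15-11:45, 14:00-14:30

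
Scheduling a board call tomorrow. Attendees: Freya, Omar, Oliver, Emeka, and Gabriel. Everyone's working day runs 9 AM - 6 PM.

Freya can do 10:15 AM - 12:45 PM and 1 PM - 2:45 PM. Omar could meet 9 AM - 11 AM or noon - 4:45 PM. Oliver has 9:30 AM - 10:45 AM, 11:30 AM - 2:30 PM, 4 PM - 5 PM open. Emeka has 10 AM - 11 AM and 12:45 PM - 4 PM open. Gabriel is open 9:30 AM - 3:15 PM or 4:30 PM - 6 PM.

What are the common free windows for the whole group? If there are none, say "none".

Freya ∩ Omar: 10:15-11:00, 12:00-12:45, 13:00-14:45.
Freya ∩ Omar ∩ Oliver: 10:15-10:45, 12:00-12:45, 13:00-14:30.
Freya ∩ Omar ∩ Oliver ∩ Emeka: 10:15-10:45, 13:00-14:30.
Freya ∩ Omar ∩ Oliver ∩ Emeka ∩ Gabriel: 10:15-10:45, 13:00-14:30.

10:15-10:45, 13:00-14:30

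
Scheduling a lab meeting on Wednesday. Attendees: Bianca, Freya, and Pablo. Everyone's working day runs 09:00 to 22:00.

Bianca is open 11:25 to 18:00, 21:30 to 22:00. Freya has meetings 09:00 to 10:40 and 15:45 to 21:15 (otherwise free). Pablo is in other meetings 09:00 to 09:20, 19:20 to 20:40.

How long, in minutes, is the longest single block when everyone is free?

Bianca free: 11:25-18:00, 21:30-22:00.
Freya free: 10:40-15:45, 21:15-22:00 (invert busy blocks within the working day).
Pablo free: 09:20-19:20, 20:40-22:00 (invert busy blocks within the working day).
Bianca ∩ Freya: 11:25-15:45, 21:30-22:00.
Bianca ∩ Freya ∩ Pablo: 11:25-15:45, 21:30-22:00.
So the common availability across everyone is 11:25-15:45, 21:30-22:00.
The longest is 11:25-15:45 at 260 minutes.

260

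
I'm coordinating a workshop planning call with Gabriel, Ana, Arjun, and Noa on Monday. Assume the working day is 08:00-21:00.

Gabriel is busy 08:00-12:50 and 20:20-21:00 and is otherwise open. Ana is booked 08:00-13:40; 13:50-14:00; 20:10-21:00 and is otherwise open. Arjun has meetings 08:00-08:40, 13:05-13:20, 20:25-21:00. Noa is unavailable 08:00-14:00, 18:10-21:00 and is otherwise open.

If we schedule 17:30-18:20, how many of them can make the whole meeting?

3

Gabriel free: 12:50-20:20 (invert busy blocks within the working day).
Ana free: 13:40-13:50, 14:00-20:10 (invert busy blocks within the working day).
Arjun free: 08:40-13:05, 13:20-20:25 (invert busy blocks within the working day).
Noa free: 14:00-18:10 (invert busy blocks within the working day).
Gabriel, Ana, and Arjun can make the full 17:30-18:20 slot — that's 3.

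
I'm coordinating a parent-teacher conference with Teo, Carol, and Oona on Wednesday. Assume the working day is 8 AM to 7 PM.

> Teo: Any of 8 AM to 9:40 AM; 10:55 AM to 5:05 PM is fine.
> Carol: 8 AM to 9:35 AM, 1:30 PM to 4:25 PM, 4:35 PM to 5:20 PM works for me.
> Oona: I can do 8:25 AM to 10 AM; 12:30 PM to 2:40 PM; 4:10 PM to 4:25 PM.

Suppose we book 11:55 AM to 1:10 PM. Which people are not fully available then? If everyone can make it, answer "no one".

Carol, Oona

Teo: free for 11:55-13:10. Carol: not fully free for 11:55-13:10. Oona: not fully free for 11:55-13:10.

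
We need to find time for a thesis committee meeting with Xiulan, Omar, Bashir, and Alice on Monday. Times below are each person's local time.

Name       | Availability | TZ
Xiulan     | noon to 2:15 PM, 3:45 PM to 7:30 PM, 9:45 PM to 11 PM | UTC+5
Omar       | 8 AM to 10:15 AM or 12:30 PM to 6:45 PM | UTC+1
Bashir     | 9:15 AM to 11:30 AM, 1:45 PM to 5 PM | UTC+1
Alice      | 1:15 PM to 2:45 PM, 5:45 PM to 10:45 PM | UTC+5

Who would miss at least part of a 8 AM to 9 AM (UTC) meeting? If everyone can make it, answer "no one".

Alice, Bashir

Xiulan in UTC: 07:00-09:15, 10:45-14:30, 16:45-18:00 (subtract 5h to convert from UTC+5).
Omar in UTC: 07:00-09:15, 11:30-17:45 (subtract 1h to convert from UTC+1).
Bashir in UTC: 08:15-10:30, 12:45-16:00 (subtract 1h to convert from UTC+1).
Alice in UTC: 08:15-09:45, 12:45-17:45 (subtract 5h to convert from UTC+5).
Xiulan: free for 08:00-09:00. Omar: free for 08:00-09:00. Bashir: not fully free for 08:00-09:00. Alice: not fully free for 08:00-09:00.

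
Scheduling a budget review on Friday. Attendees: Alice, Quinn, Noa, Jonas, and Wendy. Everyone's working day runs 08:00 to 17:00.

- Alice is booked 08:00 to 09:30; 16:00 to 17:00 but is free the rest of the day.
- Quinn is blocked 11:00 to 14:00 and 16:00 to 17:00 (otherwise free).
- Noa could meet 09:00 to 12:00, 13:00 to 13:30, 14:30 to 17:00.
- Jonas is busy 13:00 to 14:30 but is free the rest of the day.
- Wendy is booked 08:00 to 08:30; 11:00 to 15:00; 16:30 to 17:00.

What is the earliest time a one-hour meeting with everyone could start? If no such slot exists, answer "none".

Alice free: 09:30-16:00 (invert busy blocks within the working day).
Quinn free: 08:00-11:00, 14:00-16:00 (invert busy blocks within the working day).
Noa free: 09:00-12:00, 13:00-13:30, 14:30-17:00.
Jonas free: 08:00-13:00, 14:30-17:00 (invert busy blocks within the working day).
Wendy free: 08:30-11:00, 15:00-16:30 (invert busy blocks within the working day).
Alice ∩ Quinn: 09:30-11:00, 14:00-16:00.
Alice ∩ Quinn ∩ Noa: 09:30-11:00, 14:30-16:00.
Alice ∩ Quinn ∩ Noa ∩ Jonas: 09:30-11:00, 14:30-16:00.
Alice ∩ Quinn ∩ Noa ∩ Jonas ∩ Wendy: 09:30-11:00, 15:00-16:00.
Those are the intersection windows.
The first common window of at least 60 minutes is 09:30-11:00, so the earliest start is 09:30.

09:30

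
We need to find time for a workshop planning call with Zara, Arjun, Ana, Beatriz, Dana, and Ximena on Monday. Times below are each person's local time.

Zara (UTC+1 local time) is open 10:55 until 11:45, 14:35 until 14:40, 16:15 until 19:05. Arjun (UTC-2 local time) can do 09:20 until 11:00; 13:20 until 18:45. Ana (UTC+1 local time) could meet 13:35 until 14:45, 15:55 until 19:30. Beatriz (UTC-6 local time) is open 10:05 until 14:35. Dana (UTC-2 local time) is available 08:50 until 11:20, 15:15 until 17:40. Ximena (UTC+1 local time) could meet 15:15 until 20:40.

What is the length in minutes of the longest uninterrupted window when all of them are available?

50

Zara in UTC: 09:55-10:45, 13:35-13:40, 15:15-18:05 (subtract 1h to convert from UTC+1).
Arjun in UTC: 11:20-13:00, 15:20-20:45 (add 2h to convert from UTC-2).
Ana in UTC: 12:35-13:45, 14:55-18:30 (subtract 1h to convert from UTC+1).
Beatriz in UTC: 16:05-20:35 (add 6h to convert from UTC-6).
Dana in UTC: 10:50-13:20, 17:15-19:40 (add 2h to convert from UTC-2).
Ximena in UTC: 14:15-19:40 (subtract 1h to convert from UTC+1).
Zara ∩ Arjun: 15:20-18:05.
Zara ∩ Arjun ∩ Ana: 15:20-18:05.
Zara ∩ Arjun ∩ Ana ∩ Beatriz: 16:05-18:05.
Zara ∩ Arjun ∩ Ana ∩ Beatriz ∩ Dana: 17:15-18:05.
Zara ∩ Arjun ∩ Ana ∩ Beatriz ∩ Dana ∩ Ximena: 17:15-18:05.
Those are the intersection windows.
The longest is 17:15-18:05 at 50 minutes.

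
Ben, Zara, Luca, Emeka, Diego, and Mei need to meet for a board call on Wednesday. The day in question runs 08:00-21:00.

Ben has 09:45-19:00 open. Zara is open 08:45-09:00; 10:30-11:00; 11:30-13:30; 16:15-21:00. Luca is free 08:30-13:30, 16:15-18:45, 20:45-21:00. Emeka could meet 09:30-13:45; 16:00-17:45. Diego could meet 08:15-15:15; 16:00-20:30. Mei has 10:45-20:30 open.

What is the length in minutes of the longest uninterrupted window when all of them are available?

120

Ben ∩ Zara: 10:30-11:00, 11:30-13:30, 16:15-19:00.
Ben ∩ Zara ∩ Luca: 10:30-11:00, 11:30-13:30, 16:15-18:45.
Ben ∩ Zara ∩ Luca ∩ Emeka: 10:30-11:00, 11:30-13:30, 16:15-17:45.
Ben ∩ Zara ∩ Luca ∩ Emeka ∩ Diego: 10:30-11:00, 11:30-13:30, 16:15-17:45.
Ben ∩ Zara ∩ Luca ∩ Emeka ∩ Diego ∩ Mei: 10:45-11:00, 11:30-13:30, 16:15-17:45.
Those are the intersection windows.
The longest is 11:30-13:30 at 120 minutes.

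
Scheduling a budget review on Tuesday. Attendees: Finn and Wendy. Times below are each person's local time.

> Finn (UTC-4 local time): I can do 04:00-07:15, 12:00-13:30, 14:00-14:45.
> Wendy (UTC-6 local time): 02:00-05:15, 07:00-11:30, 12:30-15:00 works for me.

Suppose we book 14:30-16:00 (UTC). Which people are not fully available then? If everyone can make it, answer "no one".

Finn

Finn in UTC: 08:00-11:15, 16:00-17:30, 18:00-18:45 (add 4h to convert from UTC-4).
Wendy in UTC: 08:00-11:15, 13:00-17:30, 18:30-21:00 (add 6h to convert from UTC-6).
Finn: not fully free for 14:30-16:00. Wendy: free for 14:30-16:00.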